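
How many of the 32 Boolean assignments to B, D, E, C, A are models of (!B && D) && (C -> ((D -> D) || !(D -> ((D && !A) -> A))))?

Initial set: {((!B && D) && (C -> ((D -> D) || !(D -> ((D && !A) -> A)))))}.
((!B && D) && (C -> ((D -> D) || !(D -> ((D && !A) -> A))))): α-rule — add (!B && D), (C -> ((D -> D) || !(D -> ((D && !A) -> A)))).
(!B && D): α-rule — add !B, D.
(C -> ((D -> D) || !(D -> ((D && !A) -> A)))): β-rule — branch into !C  //  ((D -> D) || !(D -> ((D && !A) -> A))).
  branch 1 (add !C):
    ○ open, literals {B=0, C=0, D=1}.
  branch 2 (add ((D -> D) || !(D -> ((D && !A) -> A)))):
    ((D -> D) || !(D -> ((D && !A) -> A))): β-rule — branch into (D -> D)  //  !(D -> ((D && !A) -> A)).
      branch 2.1 (add (D -> D)):
        (D -> D): β-rule — branch into !D  //  D.
          branch 2.1.1 (add !D):
            × closes — contains both D and !D.
          branch 2.1.2 (add D):
            ○ open, literals {B=0, D=1}.
      branch 2.2 (add !(D -> ((D && !A) -> A))):
        !(D -> ((D && !A) -> A)): α-rule — add D, !((D && !A) -> A).
        !((D && !A) -> A): α-rule — add (D && !A), !A.
        (D && !A): α-rule — add D, !A.
        ○ open, literals {A=0, B=0, D=1}.
1 branch closed, 3 open.
Each open branch fixes some atoms; the unmentioned ones are free. Counting distinct full assignments: branch {B=0, C=0, D=1} (E, A) contributes 4 new; branch {B=0, D=1} (E, C, A) contributes 4 new; branch {A=0, B=0, D=1} (E, C) contributes 0 new. Total: 8.

8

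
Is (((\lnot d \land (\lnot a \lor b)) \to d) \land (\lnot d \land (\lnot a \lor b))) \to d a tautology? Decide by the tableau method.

Assume the negation and expand:
Initial set: {\lnot ((((\lnot d \land (\lnot a \lor b)) \to d) \land (\lnot d \land (\lnot a \lor b))) \to d)}.
\lnot ((((\lnot d \land (\lnot a \lor b)) \to d) \land (\lnot d \land (\lnot a \lor b))) \to d): α-rule — add (((\lnot d \land (\lnot a \lor b)) \to d) \land (\lnot d \land (\lnot a \lor b))), \lnot d.
(((\lnot d \land (\lnot a \lor b)) \to d) \land (\lnot d \land (\lnot a \lor b))): α-rule — add ((\lnot d \land (\lnot a \lor b)) \to d), (\lnot d \land (\lnot a \lor b)).
(\lnot d \land (\lnot a \lor b)): α-rule — add \lnot d, (\lnot a \lor b).
((\lnot d \land (\lnot a \lor b)) \to d): β-rule — branch into \lnot (\lnot d \land (\lnot a \lor b))  //  d.
  branch 1 (add \lnot (\lnot d \land (\lnot a \lor b))):
    (\lnot a \lor b): β-rule — branch into \lnot a  //  b.
      branch 1.1 (add \lnot a):
        \lnot (\lnot d \land (\lnot a \lor b)): β-rule — branch into \lnot \lnot d  //  \lnot (\lnot a \lor b).
          branch 1.1.1 (add \lnot \lnot d):
            × closes — contains both d and \lnot d.
          branch 1.1.2 (add \lnot (\lnot a \lor b)):
            \lnot (\lnot a \lor b): α-rule — add \lnot \lnot a, \lnot b.
            × closes — contains both a and \lnot a.
      branch 1.2 (add b):
        \lnot (\lnot d \land (\lnot a \lor b)): β-rule — branch into \lnot \lnot d  //  \lnot (\lnot a \lor b).
          branch 1.2.1 (add \lnot \lnot d):
            × closes — contains both d and \lnot d.
          branch 1.2.2 (add \lnot (\lnot a \lor b)):
            \lnot (\lnot a \lor b): α-rule — add \lnot \lnot a, \lnot b.
            × closes — contains both b and \lnot b.
  branch 2 (add d):
    × closes — contains both d and \lnot d.
All 5 branches close.
Every branch closed, so the negation is unsatisfiable and the formula is valid.

Valid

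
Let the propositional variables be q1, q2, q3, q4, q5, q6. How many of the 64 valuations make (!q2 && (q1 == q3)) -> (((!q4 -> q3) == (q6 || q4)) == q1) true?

56

Initial set: {((!q2 && (q1 == q3)) -> (((!q4 -> q3) == (q6 || q4)) == q1))}.
((!q2 && (q1 == q3)) -> (((!q4 -> q3) == (q6 || q4)) == q1)): β-rule — branch into !(!q2 && (q1 == q3))  //  (((!q4 -> q3) == (q6 || q4)) == q1).
  branch 1 (add !(!q2 && (q1 == q3))):
    !(!q2 && (q1 == q3)): β-rule — branch into !!q2  //  !(q1 == q3).
      branch 1.1 (add !!q2):
        ○ open, literals {q2=T}.
      branch 1.2 (add !(q1 == q3)):
        !(q1 == q3): β-rule — branch into q1, !q3  //  !q1, q3.
          branch 1.2.1 (add q1, !q3):
            ○ open, literals {q1=T, q3=F}.
          branch 1.2.2 (add !q1, q3):
            ○ open, literals {q1=F, q3=T}.
  branch 2 (add (((!q4 -> q3) == (q6 || q4)) == q1)):
    (((!q4 -> q3) == (q6 || q4)) == q1): β-rule — branch into ((!q4 -> q3) == (q6 || q4)), q1  //  !((!q4 -> q3) == (q6 || q4)), !q1.
      branch 2.1 (add ((!q4 -> q3) == (q6 || q4)), q1):
        ((!q4 -> q3) == (q6 || q4)): β-rule — branch into (!q4 -> q3), (q6 || q4)  //  !(!q4 -> q3), !(q6 || q4).
          branch 2.1.1 (add (!q4 -> q3), (q6 || q4)):
            (!q4 -> q3): β-rule — branch into !!q4  //  q3.
              branch 2.1.1.1 (add !!q4):
                (q6 || q4): β-rule — branch into q6  //  q4.
                  branch 2.1.1.1.1 (add q6):
                    ○ open, literals {q1=T, q4=T, q6=T}.
                  branch 2.1.1.1.2 (add q4):
                    ○ open, literals {q1=T, q4=T}.
              branch 2.1.1.2 (add q3):
                (q6 || q4): β-rule — branch into q6  //  q4.
                  branch 2.1.1.2.1 (add q6):
                    ○ open, literals {q1=T, q3=T, q6=T}.
                  branch 2.1.1.2.2 (add q4):
                    ○ open, literals {q1=T, q3=T, q4=T}.
          branch 2.1.2 (add !(!q4 -> q3), !(q6 || q4)):
            !(!q4 -> q3): α-rule — add !q4, !q3.
            !(q6 || q4): α-rule — add !q6, !q4.
            ○ open, literals {q1=T, q3=F, q4=F, q6=F}.
      branch 2.2 (add !((!q4 -> q3) == (q6 || q4)), !q1):
        !((!q4 -> q3) == (q6 || q4)): β-rule — branch into (!q4 -> q3), !(q6 || q4)  //  !(!q4 -> q3), (q6 || q4).
          branch 2.2.1 (add (!q4 -> q3), !(q6 || q4)):
            !(q6 || q4): α-rule — add !q6, !q4.
            (!q4 -> q3): β-rule — branch into !!q4  //  q3.
              branch 2.2.1.1 (add !!q4):
                × closes — contains both q4 and !q4.
              branch 2.2.1.2 (add q3):
                ○ open, literals {q1=F, q3=T, q4=F, q6=F}.
          branch 2.2.2 (add !(!q4 -> q3), (q6 || q4)):
            !(!q4 -> q3): α-rule — add !q4, !q3.
            (q6 || q4): β-rule — branch into q6  //  q4.
              branch 2.2.2.1 (add q6):
                ○ open, literals {q1=F, q3=F, q4=F, q6=T}.
              branch 2.2.2.2 (add q4):
                × closes — contains both q4 and !q4.
2 branches closed, 10 open.
Each open branch fixes some atoms; the unmentioned ones are free. Counting distinct full assignments: branch {q2=T} (q1, q3, q4, q5, q6) contributes 32 new; branch {q1=T, q3=F} (q2, q4, q5, q6) contributes 8 new; branch {q1=F, q3=T} (q2, q4, q5, q6) contributes 8 new; branch {q1=T, q4=T, q6=T} (q2, q3, q5) contributes 2 new; branch {q1=T, q4=T} (q2, q3, q5, q6) contributes 2 new; branch {q1=T, q3=T, q6=T} (q2, q4, q5) contributes 2 new; branch {q1=T, q3=T, q4=T} (q2, q5, q6) contributes 0 new; branch {q1=T, q3=F, q4=F, q6=F} (q2, q5) contributes 0 new; branch {q1=F, q3=T, q4=F, q6=F} (q2, q5) contributes 0 new; branch {q1=F, q3=F, q4=F, q6=T} (q2, q5) contributes 2 new. Total: 56.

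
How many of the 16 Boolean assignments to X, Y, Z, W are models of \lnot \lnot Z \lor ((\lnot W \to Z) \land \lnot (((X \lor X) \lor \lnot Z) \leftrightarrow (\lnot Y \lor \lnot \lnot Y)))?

Initial set: {(\lnot \lnot Z \lor ((\lnot W \to Z) \land \lnot (((X \lor X) \lor \lnot Z) \leftrightarrow (\lnot Y \lor \lnot \lnot Y))))}.
(\lnot \lnot Z \lor ((\lnot W \to Z) \land \lnot (((X \lor X) \lor \lnot Z) \leftrightarrow (\lnot Y \lor \lnot \lnot Y)))): β-rule — branch into \lnot \lnot Z  //  ((\lnot W \to Z) \land \lnot (((X \lor X) \lor \lnot Z) \leftrightarrow (\lnot Y \lor \lnot \lnot Y))).
  branch 1 (add \lnot \lnot Z):
    \lnot \lnot Z: drop double negation, giving Z.
    ○ open, literals {Z=true}.
  branch 2 (add ((\lnot W \to Z) \land \lnot (((X \lor X) \lor \lnot Z) \leftrightarrow (\lnot Y \lor \lnot \lnot Y)))):
    ((\lnot W \to Z) \land \lnot (((X \lor X) \lor \lnot Z) \leftrightarrow (\lnot Y \lor \lnot \lnot Y))): α-rule — add (\lnot W \to Z), \lnot (((X \lor X) \lor \lnot Z) \leftrightarrow (\lnot Y \lor \lnot \lnot Y)).
    (\lnot W \to Z): β-rule — branch into \lnot \lnot W  //  Z.
      branch 2.1 (add \lnot \lnot W):
        \lnot (((X \lor X) \lor \lnot Z) \leftrightarrow (\lnot Y \lor \lnot \lnot Y)): β-rule — branch into ((X \lor X) \lor \lnot Z), \lnot (\lnot Y \lor \lnot \lnot Y)  //  \lnot ((X \lor X) \lor \lnot Z), (\lnot Y \lor \lnot \lnot Y).
          branch 2.1.1 (add ((X \lor X) \lor \lnot Z), \lnot (\lnot Y \lor \lnot \lnot Y)):
            \lnot (\lnot Y \lor \lnot \lnot Y): α-rule — add \lnot \lnot Y, \lnot \lnot \lnot Y.
            \lnot \lnot \lnot Y: drop double negation, giving \lnot Y.
            × closes — contains both Y and \lnot Y.
          branch 2.1.2 (add \lnot ((X \lor X) \lor \lnot Z), (\lnot Y \lor \lnot \lnot Y)):
            \lnot ((X \lor X) \lor \lnot Z): α-rule — add \lnot (X \lor X), \lnot \lnot Z.
            \lnot (X \lor X): α-rule — add \lnot X, \lnot X.
            (\lnot Y \lor \lnot \lnot Y): β-rule — branch into \lnot Y  //  \lnot \lnot Y.
              branch 2.1.2.1 (add \lnot Y):
                ○ open, literals {W=true, X=false, Y=false, Z=true}.
              branch 2.1.2.2 (add \lnot \lnot Y):
                \lnot \lnot Y: drop double negation, giving Y.
                ○ open, literals {W=true, X=false, Y=true, Z=true}.
      branch 2.2 (add Z):
        \lnot (((X \lor X) \lor \lnot Z) \leftrightarrow (\lnot Y \lor \lnot \lnot Y)): β-rule — branch into ((X \lor X) \lor \lnot Z), \lnot (\lnot Y \lor \lnot \lnot Y)  //  \lnot ((X \lor X) \lor \lnot Z), (\lnot Y \lor \lnot \lnot Y).
          branch 2.2.1 (add ((X \lor X) \lor \lnot Z), \lnot (\lnot Y \lor \lnot \lnot Y)):
            \lnot (\lnot Y \lor \lnot \lnot Y): α-rule — add \lnot \lnot Y, \lnot \lnot \lnot Y.
            \lnot \lnot \lnot Y: drop double negation, giving \lnot Y.
            × closes — contains both Y and \lnot Y.
          branch 2.2.2 (add \lnot ((X \lor X) \lor \lnot Z), (\lnot Y \lor \lnot \lnot Y)):
            \lnot ((X \lor X) \lor \lnot Z): α-rule — add \lnot (X \lor X), \lnot \lnot Z.
            \lnot (X \lor X): α-rule — add \lnot X, \lnot X.
            (\lnot Y \lor \lnot \lnot Y): β-rule — branch into \lnot Y  //  \lnot \lnot Y.
              branch 2.2.2.1 (add \lnot Y):
                ○ open, literals {X=false, Y=false, Z=true}.
              branch 2.2.2.2 (add \lnot \lnot Y):
                \lnot \lnot Y: drop double negation, giving Y.
                ○ open, literals {X=false, Y=true, Z=true}.
2 branches closed, 5 open.
Each open branch fixes some atoms; the unmentioned ones are free. Counting distinct full assignments: branch {Z=true} (X, Y, W) contributes 8 new; branch {W=true, X=false, Y=false, Z=true} (none free) contributes 0 new; branch {W=true, X=false, Y=true, Z=true} (none free) contributes 0 new; branch {X=false, Y=false, Z=true} (W) contributes 0 new; branch {X=false, Y=true, Z=true} (W) contributes 0 new. Total: 8.

8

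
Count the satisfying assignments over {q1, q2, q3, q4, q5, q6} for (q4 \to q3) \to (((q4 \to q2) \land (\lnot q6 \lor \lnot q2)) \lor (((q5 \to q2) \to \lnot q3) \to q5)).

Initial set: {((q4 \to q3) \to (((q4 \to q2) \land (\lnot q6 \lor \lnot q2)) \lor (((q5 \to q2) \to \lnot q3) \to q5)))}.
((q4 \to q3) \to (((q4 \to q2) \land (\lnot q6 \lor \lnot q2)) \lor (((q5 \to q2) \to \lnot q3) \to q5))): β-rule — branch into \lnot (q4 \to q3)  //  (((q4 \to q2) \land (\lnot q6 \lor \lnot q2)) \lor (((q5 \to q2) \to \lnot q3) \to q5)).
  branch 1 (add \lnot (q4 \to q3)):
    \lnot (q4 \to q3): α-rule — add q4, \lnot q3.
    ○ open, literals {q3=0, q4=1}.
  branch 2 (add (((q4 \to q2) \land (\lnot q6 \lor \lnot q2)) \lor (((q5 \to q2) \to \lnot q3) \to q5))):
    (((q4 \to q2) \land (\lnot q6 \lor \lnot q2)) \lor (((q5 \to q2) \to \lnot q3) \to q5)): β-rule — branch into ((q4 \to q2) \land (\lnot q6 \lor \lnot q2))  //  (((q5 \to q2) \to \lnot q3) \to q5).
      branch 2.1 (add ((q4 \to q2) \land (\lnot q6 \lor \lnot q2))):
        ((q4 \to q2) \land (\lnot q6 \lor \lnot q2)): α-rule — add (q4 \to q2), (\lnot q6 \lor \lnot q2).
        (q4 \to q2): β-rule — branch into \lnot q4  //  q2.
          branch 2.1.1 (add \lnot q4):
            (\lnot q6 \lor \lnot q2): β-rule — branch into \lnot q6  //  \lnot q2.
              branch 2.1.1.1 (add \lnot q6):
                ○ open, literals {q4=0, q6=0}.
              branch 2.1.1.2 (add \lnot q2):
                ○ open, literals {q2=0, q4=0}.
          branch 2.1.2 (add q2):
            (\lnot q6 \lor \lnot q2): β-rule — branch into \lnot q6  //  \lnot q2.
              branch 2.1.2.1 (add \lnot q6):
                ○ open, literals {q2=1, q6=0}.
              branch 2.1.2.2 (add \lnot q2):
                × closes — contains both q2 and \lnot q2.
      branch 2.2 (add (((q5 \to q2) \to \lnot q3) \to q5)):
        (((q5 \to q2) \to \lnot q3) \to q5): β-rule — branch into \lnot ((q5 \to q2) \to \lnot q3)  //  q5.
          branch 2.2.1 (add \lnot ((q5 \to q2) \to \lnot q3)):
            \lnot ((q5 \to q2) \to \lnot q3): α-rule — add (q5 \to q2), \lnot \lnot q3.
            (q5 \to q2): β-rule — branch into \lnot q5  //  q2.
              branch 2.2.1.1 (add \lnot q5):
                ○ open, literals {q3=1, q5=0}.
              branch 2.2.1.2 (add q2):
                ○ open, literals {q2=1, q3=1}.
          branch 2.2.2 (add q5):
            ○ open, literals {q5=1}.
1 branch closed, 7 open.
Each open branch fixes some atoms; the unmentioned ones are free. Counting distinct full assignments: branch {q3=0, q4=1} (q1, q2, q5, q6) contributes 16 new; branch {q4=0, q6=0} (q1, q2, q3, q5) contributes 16 new; branch {q2=0, q4=0} (q1, q3, q5, q6) contributes 8 new; branch {q2=1, q6=0} (q1, q3, q4, q5) contributes 4 new; branch {q3=1, q5=0} (q1, q2, q4, q6) contributes 8 new; branch {q2=1, q3=1} (q1, q4, q5, q6) contributes 4 new; branch {q5=1} (q1, q2, q3, q4, q6) contributes 6 new. Total: 62.

62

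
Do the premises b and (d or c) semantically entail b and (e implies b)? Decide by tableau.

Initial set: {(b and (d or c)); not (b and (e implies b))}.
(b and (d or c)): α-rule — add b, (d or c).
not (b and (e implies b)): β-rule — branch into not b  //  not (e implies b).
  branch 1 (add not b):
    × closes — contains both b and not b.
  branch 2 (add not (e implies b)):
    not (e implies b): α-rule — add e, not b.
    × closes — contains both b and not b.
All 2 branches close.
Every branch closed, so the premises entail the conclusion.

Yes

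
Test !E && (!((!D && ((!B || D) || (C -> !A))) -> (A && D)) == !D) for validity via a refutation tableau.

Not valid

Assume the negation and expand:
Initial set: {!(!E && (!((!D && ((!B || D) || (C -> !A))) -> (A && D)) == !D))}.
!(!E && (!((!D && ((!B || D) || (C -> !A))) -> (A && D)) == !D)): β-rule — branch into !!E  //  !(!((!D && ((!B || D) || (C -> !A))) -> (A && D)) == !D).
  branch 1 (add !!E):
    ○ open, literals {E=true}.
  branch 2 (add !(!((!D && ((!B || D) || (C -> !A))) -> (A && D)) == !D)):
    !(!((!D && ((!B || D) || (C -> !A))) -> (A && D)) == !D): β-rule — branch into !((!D && ((!B || D) || (C -> !A))) -> (A && D)), !!D  //  !!((!D && ((!B || D) || (C -> !A))) -> (A && D)), !D.
      branch 2.1 (add !((!D && ((!B || D) || (C -> !A))) -> (A && D)), !!D):
        !((!D && ((!B || D) || (C -> !A))) -> (A && D)): α-rule — add (!D && ((!B || D) || (C -> !A))), !(A && D).
        (!D && ((!B || D) || (C -> !A))): α-rule — add !D, ((!B || D) || (C -> !A)).
        × closes — contains both D and !D.
      branch 2.2 (add !!((!D && ((!B || D) || (C -> !A))) -> (A && D)), !D):
        !!((!D && ((!B || D) || (C -> !A))) -> (A && D)): β-rule — branch into !(!D && ((!B || D) || (C -> !A)))  //  (A && D).
          branch 2.2.1 (add !(!D && ((!B || D) || (C -> !A)))):
            !(!D && ((!B || D) || (C -> !A))): β-rule — branch into !!D  //  !((!B || D) || (C -> !A)).
              branch 2.2.1.1 (add !!D):
                × closes — contains both D and !D.
              branch 2.2.1.2 (add !((!B || D) || (C -> !A))):
                !((!B || D) || (C -> !A)): α-rule — add !(!B || D), !(C -> !A).
                !(!B || D): α-rule — add !!B, !D.
                !(C -> !A): α-rule — add C, !!A.
                ○ open, literals {A=true, B=true, C=true, D=false}.
          branch 2.2.2 (add (A && D)):
            (A && D): α-rule — add A, D.
            × closes — contains both D and !D.
3 branches closed, 2 open.
An open branch gives a countermodel: E=true (unmentioned atoms arbitrary); under it the original formula is false.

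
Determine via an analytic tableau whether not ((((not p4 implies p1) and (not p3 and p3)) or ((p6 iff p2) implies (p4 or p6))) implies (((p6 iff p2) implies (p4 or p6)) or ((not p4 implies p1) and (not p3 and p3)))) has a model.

Unsatisfiable

Initial set: {not ((((not p4 implies p1) and (not p3 and p3)) or ((p6 iff p2) implies (p4 or p6))) implies (((p6 iff p2) implies (p4 or p6)) or ((not p4 implies p1) and (not p3 and p3))))}.
not ((((not p4 implies p1) and (not p3 and p3)) or ((p6 iff p2) implies (p4 or p6))) implies (((p6 iff p2) implies (p4 or p6)) or ((not p4 implies p1) and (not p3 and p3)))): α-rule — add (((not p4 implies p1) and (not p3 and p3)) or ((p6 iff p2) implies (p4 or p6))), not (((p6 iff p2) implies (p4 or p6)) or ((not p4 implies p1) and (not p3 and p3))).
not (((p6 iff p2) implies (p4 or p6)) or ((not p4 implies p1) and (not p3 and p3))): α-rule — add not ((p6 iff p2) implies (p4 or p6)), not ((not p4 implies p1) and (not p3 and p3)).
not ((p6 iff p2) implies (p4 or p6)): α-rule — add (p6 iff p2), not (p4 or p6).
not (p4 or p6): α-rule — add not p4, not p6.
(((not p4 implies p1) and (not p3 and p3)) or ((p6 iff p2) implies (p4 or p6))): β-rule — branch into ((not p4 implies p1) and (not p3 and p3))  //  ((p6 iff p2) implies (p4 or p6)).
  branch 1 (add ((not p4 implies p1) and (not p3 and p3))):
    ((not p4 implies p1) and (not p3 and p3)): α-rule — add (not p4 implies p1), (not p3 and p3).
    (not p3 and p3): α-rule — add not p3, p3.
    × closes — contains both p3 and not p3.
  branch 2 (add ((p6 iff p2) implies (p4 or p6))):
    not ((not p4 implies p1) and (not p3 and p3)): β-rule — branch into not (not p4 implies p1)  //  not (not p3 and p3).
      branch 2.1 (add not (not p4 implies p1)):
        not (not p4 implies p1): α-rule — add not p4, not p1.
        (p6 iff p2): β-rule — branch into p6, p2  //  not p6, not p2.
          branch 2.1.1 (add p6, p2):
            × closes — contains both p6 and not p6.
          branch 2.1.2 (add not p6, not p2):
            ((p6 iff p2) implies (p4 or p6)): β-rule — branch into not (p6 iff p2)  //  (p4 or p6).
              branch 2.1.2.1 (add not (p6 iff p2)):
                not (p6 iff p2): β-rule — branch into p6, not p2  //  not p6, p2.
                  branch 2.1.2.1.1 (add p6, not p2):
                    × closes — contains both p6 and not p6.
                  branch 2.1.2.1.2 (add not p6, p2):
                    × closes — contains both p2 and not p2.
              branch 2.1.2.2 (add (p4 or p6)):
                (p4 or p6): β-rule — branch into p4  //  p6.
                  branch 2.1.2.2.1 (add p4):
                    × closes — contains both p4 and not p4.
                  branch 2.1.2.2.2 (add p6):
                    × closes — contains both p6 and not p6.
      branch 2.2 (add not (not p3 and p3)):
        (p6 iff p2): β-rule — branch into p6, p2  //  not p6, not p2.
          branch 2.2.1 (add p6, p2):
            × closes — contains both p6 and not p6.
          branch 2.2.2 (add not p6, not p2):
            ((p6 iff p2) implies (p4 or p6)): β-rule — branch into not (p6 iff p2)  //  (p4 or p6).
              branch 2.2.2.1 (add not (p6 iff p2)):
                not (not p3 and p3): β-rule — branch into not not p3  //  not p3.
                  branch 2.2.2.1.1 (add not not p3):
                    not (p6 iff p2): β-rule — branch into p6, not p2  //  not p6, p2.
                      branch 2.2.2.1.1.1 (add p6, not p2):
                        × closes — contains both p6 and not p6.
                      branch 2.2.2.1.1.2 (add not p6, p2):
                        × closes — contains both p2 and not p2.
                  branch 2.2.2.1.2 (add not p3):
                    not (p6 iff p2): β-rule — branch into p6, not p2  //  not p6, p2.
                      branch 2.2.2.1.2.1 (add p6, not p2):
                        × closes — contains both p6 and not p6.
                      branch 2.2.2.1.2.2 (add not p6, p2):
                        × closes — contains both p2 and not p2.
              branch 2.2.2.2 (add (p4 or p6)):
                not (not p3 and p3): β-rule — branch into not not p3  //  not p3.
                  branch 2.2.2.2.1 (add not not p3):
                    (p4 or p6): β-rule — branch into p4  //  p6.
                      branch 2.2.2.2.1.1 (add p4):
                        × closes — contains both p4 and not p4.
                      branch 2.2.2.2.1.2 (add p6):
                        × closes — contains both p6 and not p6.
                  branch 2.2.2.2.2 (add not p3):
                    (p4 or p6): β-rule — branch into p4  //  p6.
                      branch 2.2.2.2.2.1 (add p4):
                        × closes — contains both p4 and not p4.
                      branch 2.2.2.2.2.2 (add p6):
                        × closes — contains both p6 and not p6.
All 15 branches close.
Every branch closed; the formula is unsatisfiable.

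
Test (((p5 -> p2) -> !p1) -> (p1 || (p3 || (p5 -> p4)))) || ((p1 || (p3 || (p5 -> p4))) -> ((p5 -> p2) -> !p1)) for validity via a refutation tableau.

Assume the negation and expand:
Initial set: {F ((((p5 -> p2) -> !p1) -> (p1 || (p3 || (p5 -> p4)))) || ((p1 || (p3 || (p5 -> p4))) -> ((p5 -> p2) -> !p1)))}.
F ((((p5 -> p2) -> !p1) -> (p1 || (p3 || (p5 -> p4)))) || ((p1 || (p3 || (p5 -> p4))) -> ((p5 -> p2) -> !p1))): α-rule — add F (((p5 -> p2) -> !p1) -> (p1 || (p3 || (p5 -> p4)))), F ((p1 || (p3 || (p5 -> p4))) -> ((p5 -> p2) -> !p1)).
F (((p5 -> p2) -> !p1) -> (p1 || (p3 || (p5 -> p4)))): α-rule — add T ((p5 -> p2) -> !p1), F (p1 || (p3 || (p5 -> p4))).
F ((p1 || (p3 || (p5 -> p4))) -> ((p5 -> p2) -> !p1)): α-rule — add T (p1 || (p3 || (p5 -> p4))), F ((p5 -> p2) -> !p1).
F (p1 || (p3 || (p5 -> p4))): α-rule — add F p1, F (p3 || (p5 -> p4)).
F ((p5 -> p2) -> !p1): α-rule — add T (p5 -> p2), F !p1.
× closes — contains both p1 and !p1.
All 1 branch closes.
Every branch closed, so the negation is unsatisfiable and the formula is valid.

Valid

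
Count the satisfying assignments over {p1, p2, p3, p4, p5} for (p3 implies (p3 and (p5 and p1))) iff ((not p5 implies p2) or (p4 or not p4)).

20

Initial set: {T ((p3 implies (p3 and (p5 and p1))) iff ((not p5 implies p2) or (p4 or not p4)))}.
T ((p3 implies (p3 and (p5 and p1))) iff ((not p5 implies p2) or (p4 or not p4))): β-rule — branch into T (p3 implies (p3 and (p5 and p1))), T ((not p5 implies p2) or (p4 or not p4))  //  F (p3 implies (p3 and (p5 and p1))), F ((not p5 implies p2) or (p4 or not p4)).
  branch 1 (add T (p3 implies (p3 and (p5 and p1))), T ((not p5 implies p2) or (p4 or not p4))):
    T (p3 implies (p3 and (p5 and p1))): β-rule — branch into F p3  //  T (p3 and (p5 and p1)).
      branch 1.1 (add F p3):
        T ((not p5 implies p2) or (p4 or not p4)): β-rule — branch into T (not p5 implies p2)  //  T (p4 or not p4).
          branch 1.1.1 (add T (not p5 implies p2)):
            T (not p5 implies p2): β-rule — branch into F not p5  //  T p2.
              branch 1.1.1.1 (add F not p5):
                ○ open, literals {p3=0, p5=1}.
              branch 1.1.1.2 (add T p2):
                ○ open, literals {p2=1, p3=0}.
          branch 1.1.2 (add T (p4 or not p4)):
            T (p4 or not p4): β-rule — branch into T p4  //  T not p4.
              branch 1.1.2.1 (add T p4):
                ○ open, literals {p3=0, p4=1}.
              branch 1.1.2.2 (add T not p4):
                ○ open, literals {p3=0, p4=0}.
      branch 1.2 (add T (p3 and (p5 and p1))):
        T (p3 and (p5 and p1)): α-rule — add T p3, T (p5 and p1).
        T (p5 and p1): α-rule — add T p5, T p1.
        T ((not p5 implies p2) or (p4 or not p4)): β-rule — branch into T (not p5 implies p2)  //  T (p4 or not p4).
          branch 1.2.1 (add T (not p5 implies p2)):
            T (not p5 implies p2): β-rule — branch into F not p5  //  T p2.
              branch 1.2.1.1 (add F not p5):
                ○ open, literals {p1=1, p3=1, p5=1}.
              branch 1.2.1.2 (add T p2):
                ○ open, literals {p1=1, p2=1, p3=1, p5=1}.
          branch 1.2.2 (add T (p4 or not p4)):
            T (p4 or not p4): β-rule — branch into T p4  //  T not p4.
              branch 1.2.2.1 (add T p4):
                ○ open, literals {p1=1, p3=1, p4=1, p5=1}.
              branch 1.2.2.2 (add T not p4):
                ○ open, literals {p1=1, p3=1, p4=0, p5=1}.
  branch 2 (add F (p3 implies (p3 and (p5 and p1))), F ((not p5 implies p2) or (p4 or not p4))):
    F (p3 implies (p3 and (p5 and p1))): α-rule — add T p3, F (p3 and (p5 and p1)).
    F ((not p5 implies p2) or (p4 or not p4)): α-rule — add F (not p5 implies p2), F (p4 or not p4).
    F (not p5 implies p2): α-rule — add T not p5, F p2.
    F (p4 or not p4): α-rule — add F p4, F not p4.
    × closes — contains both p4 and not p4.
1 branch closed, 8 open.
Each open branch fixes some atoms; the unmentioned ones are free. Counting distinct full assignments: branch {p3=0, p5=1} (p1, p2, p4) contributes 8 new; branch {p2=1, p3=0} (p1, p4, p5) contributes 4 new; branch {p3=0, p4=1} (p1, p2, p5) contributes 2 new; branch {p3=0, p4=0} (p1, p2, p5) contributes 2 new; branch {p1=1, p3=1, p5=1} (p2, p4) contributes 4 new; branch {p1=1, p2=1, p3=1, p5=1} (p4) contributes 0 new; branch {p1=1, p3=1, p4=1, p5=1} (p2) contributes 0 new; branch {p1=1, p3=1, p4=0, p5=1} (p2) contributes 0 new. Total: 20.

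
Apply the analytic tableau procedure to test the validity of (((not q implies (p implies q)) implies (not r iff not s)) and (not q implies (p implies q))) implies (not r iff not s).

Valid

Assume the negation and expand:
Initial set: {not ((((not q implies (p implies q)) implies (not r iff not s)) and (not q implies (p implies q))) implies (not r iff not s))}.
not ((((not q implies (p implies q)) implies (not r iff not s)) and (not q implies (p implies q))) implies (not r iff not s)): α-rule — add (((not q implies (p implies q)) implies (not r iff not s)) and (not q implies (p implies q))), not (not r iff not s).
(((not q implies (p implies q)) implies (not r iff not s)) and (not q implies (p implies q))): α-rule — add ((not q implies (p implies q)) implies (not r iff not s)), (not q implies (p implies q)).
not (not r iff not s): β-rule — branch into not r, not not s  //  not not r, not s.
  branch 1 (add not r, not not s):
    ((not q implies (p implies q)) implies (not r iff not s)): β-rule — branch into not (not q implies (p implies q))  //  (not r iff not s).
      branch 1.1 (add not (not q implies (p implies q))):
        not (not q implies (p implies q)): α-rule — add not q, not (p implies q).
        not (p implies q): α-rule — add p, not q.
        (not q implies (p implies q)): β-rule — branch into not not q  //  (p implies q).
          branch 1.1.1 (add not not q):
            × closes — contains both q and not q.
          branch 1.1.2 (add (p implies q)):
            (p implies q): β-rule — branch into not p  //  q.
              branch 1.1.2.1 (add not p):
                × closes — contains both p and not p.
              branch 1.1.2.2 (add q):
                × closes — contains both q and not q.
      branch 1.2 (add (not r iff not s)):
        (not q implies (p implies q)): β-rule — branch into not not q  //  (p implies q).
          branch 1.2.1 (add not not q):
            (not r iff not s): β-rule — branch into not r, not s  //  not not r, not not s.
              branch 1.2.1.1 (add not r, not s):
                × closes — contains both s and not s.
              branch 1.2.1.2 (add not not r, not not s):
                × closes — contains both r and not r.
          branch 1.2.2 (add (p implies q)):
            (not r iff not s): β-rule — branch into not r, not s  //  not not r, not not s.
              branch 1.2.2.1 (add not r, not s):
                × closes — contains both s and not s.
              branch 1.2.2.2 (add not not r, not not s):
                × closes — contains both r and not r.
  branch 2 (add not not r, not s):
    ((not q implies (p implies q)) implies (not r iff not s)): β-rule — branch into not (not q implies (p implies q))  //  (not r iff not s).
      branch 2.1 (add not (not q implies (p implies q))):
        not (not q implies (p implies q)): α-rule — add not q, not (p implies q).
        not (p implies q): α-rule — add p, not q.
        (not q implies (p implies q)): β-rule — branch into not not q  //  (p implies q).
          branch 2.1.1 (add not not q):
            × closes — contains both q and not q.
          branch 2.1.2 (add (p implies q)):
            (p implies q): β-rule — branch into not p  //  q.
              branch 2.1.2.1 (add not p):
                × closes — contains both p and not p.
              branch 2.1.2.2 (add q):
                × closes — contains both q and not q.
      branch 2.2 (add (not r iff not s)):
        (not q implies (p implies q)): β-rule — branch into not not q  //  (p implies q).
          branch 2.2.1 (add not not q):
            (not r iff not s): β-rule — branch into not r, not s  //  not not r, not not s.
              branch 2.2.1.1 (add not r, not s):
                × closes — contains both r and not r.
              branch 2.2.1.2 (add not not r, not not s):
                × closes — contains both s and not s.
          branch 2.2.2 (add (p implies q)):
            (not r iff not s): β-rule — branch into not r, not s  //  not not r, not not s.
              branch 2.2.2.1 (add not r, not s):
                × closes — contains both r and not r.
              branch 2.2.2.2 (add not not r, not not s):
                × closes — contains both s and not s.
All 14 branches close.
Every branch closed, so the negation is unsatisfiable and the formula is valid.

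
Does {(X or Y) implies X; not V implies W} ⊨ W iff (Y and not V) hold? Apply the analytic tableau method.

Initial set: {((X or Y) implies X); (not V implies W); not (W iff (Y and not V))}.
((X or Y) implies X): β-rule — branch into not (X or Y)  //  X.
  branch 1 (add not (X or Y)):
    not (X or Y): α-rule — add not X, not Y.
    (not V implies W): β-rule — branch into not not V  //  W.
      branch 1.1 (add not not V):
        not (W iff (Y and not V)): β-rule — branch into W, not (Y and not V)  //  not W, (Y and not V).
          branch 1.1.1 (add W, not (Y and not V)):
            not (Y and not V): β-rule — branch into not Y  //  not not V.
              branch 1.1.1.1 (add not Y):
                ○ open, literals {V=true, W=true, X=false, Y=false}.
              branch 1.1.1.2 (add not not V):
                ○ open, literals {V=true, W=true, X=false, Y=false}.
          branch 1.1.2 (add not W, (Y and not V)):
            (Y and not V): α-rule — add Y, not V.
            × closes — contains both Y and not Y.
      branch 1.2 (add W):
        not (W iff (Y and not V)): β-rule — branch into W, not (Y and not V)  //  not W, (Y and not V).
          branch 1.2.1 (add W, not (Y and not V)):
            not (Y and not V): β-rule — branch into not Y  //  not not V.
              branch 1.2.1.1 (add not Y):
                ○ open, literals {W=true, X=false, Y=false}.
              branch 1.2.1.2 (add not not V):
                ○ open, literals {V=true, W=true, X=false, Y=false}.
          branch 1.2.2 (add not W, (Y and not V)):
            × closes — contains both W and not W.
  branch 2 (add X):
    (not V implies W): β-rule — branch into not not V  //  W.
      branch 2.1 (add not not V):
        not (W iff (Y and not V)): β-rule — branch into W, not (Y and not V)  //  not W, (Y and not V).
          branch 2.1.1 (add W, not (Y and not V)):
            not (Y and not V): β-rule — branch into not Y  //  not not V.
              branch 2.1.1.1 (add not Y):
                ○ open, literals {V=true, W=true, X=true, Y=false}.
              branch 2.1.1.2 (add not not V):
                ○ open, literals {V=true, W=true, X=true}.
          branch 2.1.2 (add not W, (Y and not V)):
            (Y and not V): α-rule — add Y, not V.
            × closes — contains both V and not V.
      branch 2.2 (add W):
        not (W iff (Y and not V)): β-rule — branch into W, not (Y and not V)  //  not W, (Y and not V).
          branch 2.2.1 (add W, not (Y and not V)):
            not (Y and not V): β-rule — branch into not Y  //  not not V.
              branch 2.2.1.1 (add not Y):
                ○ open, literals {W=true, X=true, Y=false}.
              branch 2.2.1.2 (add not not V):
                ○ open, literals {V=true, W=true, X=true}.
          branch 2.2.2 (add not W, (Y and not V)):
            × closes — contains both W and not W.
4 branches closed, 8 open.
An open branch gives a countermodel: V=true, W=true, X=false, Y=false (unmentioned atoms arbitrary); the premises hold there but the conclusion fails.

No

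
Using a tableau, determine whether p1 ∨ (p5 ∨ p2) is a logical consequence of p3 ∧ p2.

Initial set: {(p3 ∧ p2); ¬(p1 ∨ (p5 ∨ p2))}.
(p3 ∧ p2): α-rule — add p3, p2.
¬(p1 ∨ (p5 ∨ p2)): α-rule — add ¬p1, ¬(p5 ∨ p2).
¬(p5 ∨ p2): α-rule — add ¬p5, ¬p2.
× closes — contains both p2 and ¬p2.
All 1 branch closes.
Every branch closed, so the premises entail the conclusion.

Yes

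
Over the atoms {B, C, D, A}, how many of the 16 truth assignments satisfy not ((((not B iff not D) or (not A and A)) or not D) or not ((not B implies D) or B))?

Initial set: {not ((((not B iff not D) or (not A and A)) or not D) or not ((not B implies D) or B))}.
not ((((not B iff not D) or (not A and A)) or not D) or not ((not B implies D) or B)): α-rule — add not (((not B iff not D) or (not A and A)) or not D), not not ((not B implies D) or B).
not (((not B iff not D) or (not A and A)) or not D): α-rule — add not ((not B iff not D) or (not A and A)), not not D.
not ((not B iff not D) or (not A and A)): α-rule — add not (not B iff not D), not (not A and A).
not not ((not B implies D) or B): β-rule — branch into (not B implies D)  //  B.
  branch 1 (add (not B implies D)):
    not (not B iff not D): β-rule — branch into not B, not not D  //  not not B, not D.
      branch 1.1 (add not B, not not D):
        not (not A and A): β-rule — branch into not not A  //  not A.
          branch 1.1.1 (add not not A):
            (not B implies D): β-rule — branch into not not B  //  D.
              branch 1.1.1.1 (add not not B):
                × closes — contains both B and not B.
              branch 1.1.1.2 (add D):
                ○ open, literals {A=T, B=F, D=T}.
          branch 1.1.2 (add not A):
            (not B implies D): β-rule — branch into not not B  //  D.
              branch 1.1.2.1 (add not not B):
                × closes — contains both B and not B.
              branch 1.1.2.2 (add D):
                ○ open, literals {A=F, B=F, D=T}.
      branch 1.2 (add not not B, not D):
        × closes — contains both D and not D.
  branch 2 (add B):
    not (not B iff not D): β-rule — branch into not B, not not D  //  not not B, not D.
      branch 2.1 (add not B, not not D):
        × closes — contains both B and not B.
      branch 2.2 (add not not B, not D):
        × closes — contains both D and not D.
5 branches closed, 2 open.
Each open branch fixes some atoms; the unmentioned ones are free. Counting distinct full assignments: branch {A=T, B=F, D=T} (C) contributes 2 new; branch {A=F, B=F, D=T} (C) contributes 2 new. Total: 4.

4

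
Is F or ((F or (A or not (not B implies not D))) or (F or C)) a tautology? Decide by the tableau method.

Not valid

Assume the negation and expand:
Initial set: {not (F or ((F or (A or not (not B implies not D))) or (F or C)))}.
not (F or ((F or (A or not (not B implies not D))) or (F or C))): α-rule — add not F, not ((F or (A or not (not B implies not D))) or (F or C)).
not ((F or (A or not (not B implies not D))) or (F or C)): α-rule — add not (F or (A or not (not B implies not D))), not (F or C).
not (F or (A or not (not B implies not D))): α-rule — add not F, not (A or not (not B implies not D)).
not (F or C): α-rule — add not F, not C.
not (A or not (not B implies not D)): α-rule — add not A, not not (not B implies not D).
not not (not B implies not D): β-rule — branch into not not B  //  not D.
  branch 1 (add not not B):
    ○ open, literals {A=false, B=true, C=false, F=false}.
  branch 2 (add not D):
    ○ open, literals {A=false, C=false, D=false, F=false}.
0 branches closed, 2 open.
An open branch gives a countermodel: A=false, B=true, C=false, F=false (unmentioned atoms arbitrary); under it the original formula is false.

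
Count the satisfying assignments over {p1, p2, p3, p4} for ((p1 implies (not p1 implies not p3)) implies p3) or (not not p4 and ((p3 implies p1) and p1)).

10

Initial set: {(((p1 implies (not p1 implies not p3)) implies p3) or (not not p4 and ((p3 implies p1) and p1)))}.
(((p1 implies (not p1 implies not p3)) implies p3) or (not not p4 and ((p3 implies p1) and p1))): β-rule — branch into ((p1 implies (not p1 implies not p3)) implies p3)  //  (not not p4 and ((p3 implies p1) and p1)).
  branch 1 (add ((p1 implies (not p1 implies not p3)) implies p3)):
    ((p1 implies (not p1 implies not p3)) implies p3): β-rule — branch into not (p1 implies (not p1 implies not p3))  //  p3.
      branch 1.1 (add not (p1 implies (not p1 implies not p3))):
        not (p1 implies (not p1 implies not p3)): α-rule — add p1, not (not p1 implies not p3).
        not (not p1 implies not p3): α-rule — add not p1, not not p3.
        × closes — contains both p1 and not p1.
      branch 1.2 (add p3):
        ○ open, literals {p3=T}.
  branch 2 (add (not not p4 and ((p3 implies p1) and p1))):
    (not not p4 and ((p3 implies p1) and p1)): α-rule — add not not p4, ((p3 implies p1) and p1).
    not not p4: drop double negation, giving p4.
    ((p3 implies p1) and p1): α-rule — add (p3 implies p1), p1.
    (p3 implies p1): β-rule — branch into not p3  //  p1.
      branch 2.1 (add not p3):
        ○ open, literals {p1=T, p3=F, p4=T}.
      branch 2.2 (add p1):
        ○ open, literals {p1=T, p4=T}.
1 branch closed, 3 open.
Each open branch fixes some atoms; the unmentioned ones are free. Counting distinct full assignments: branch {p3=T} (p1, p2, p4) contributes 8 new; branch {p1=T, p3=F, p4=T} (p2) contributes 2 new; branch {p1=T, p4=T} (p2, p3) contributes 0 new. Total: 10.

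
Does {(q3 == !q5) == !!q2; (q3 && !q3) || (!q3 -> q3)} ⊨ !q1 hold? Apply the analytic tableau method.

No

Initial set: {((q3 == !q5) == !!q2); ((q3 && !q3) || (!q3 -> q3)); !!q1}.
((q3 == !q5) == !!q2): β-rule — branch into (q3 == !q5), !!q2  //  !(q3 == !q5), !!!q2.
  branch 1 (add (q3 == !q5), !!q2):
    !!q2: drop double negation, giving q2.
    ((q3 && !q3) || (!q3 -> q3)): β-rule — branch into (q3 && !q3)  //  (!q3 -> q3).
      branch 1.1 (add (q3 && !q3)):
        (q3 && !q3): α-rule — add q3, !q3.
        × closes — contains both q3 and !q3.
      branch 1.2 (add (!q3 -> q3)):
        (q3 == !q5): β-rule — branch into q3, !q5  //  !q3, !!q5.
          branch 1.2.1 (add q3, !q5):
            (!q3 -> q3): β-rule — branch into !!q3  //  q3.
              branch 1.2.1.1 (add !!q3):
                ○ open, literals {q1=1, q2=1, q3=1, q5=0}.
              branch 1.2.1.2 (add q3):
                ○ open, literals {q1=1, q2=1, q3=1, q5=0}.
          branch 1.2.2 (add !q3, !!q5):
            (!q3 -> q3): β-rule — branch into !!q3  //  q3.
              branch 1.2.2.1 (add !!q3):
                × closes — contains both q3 and !q3.
              branch 1.2.2.2 (add q3):
                × closes — contains both q3 and !q3.
  branch 2 (add !(q3 == !q5), !!!q2):
    !!!q2: drop double negation, giving !q2.
    ((q3 && !q3) || (!q3 -> q3)): β-rule — branch into (q3 && !q3)  //  (!q3 -> q3).
      branch 2.1 (add (q3 && !q3)):
        (q3 && !q3): α-rule — add q3, !q3.
        × closes — contains both q3 and !q3.
      branch 2.2 (add (!q3 -> q3)):
        !(q3 == !q5): β-rule — branch into q3, !!q5  //  !q3, !q5.
          branch 2.2.1 (add q3, !!q5):
            (!q3 -> q3): β-rule — branch into !!q3  //  q3.
              branch 2.2.1.1 (add !!q3):
                ○ open, literals {q1=1, q2=0, q3=1, q5=1}.
              branch 2.2.1.2 (add q3):
                ○ open, literals {q1=1, q2=0, q3=1, q5=1}.
          branch 2.2.2 (add !q3, !q5):
            (!q3 -> q3): β-rule — branch into !!q3  //  q3.
              branch 2.2.2.1 (add !!q3):
                × closes — contains both q3 and !q3.
              branch 2.2.2.2 (add q3):
                × closes — contains both q3 and !q3.
6 branches closed, 4 open.
An open branch gives a countermodel: q1=1, q2=1, q3=1, q5=0 (unmentioned atoms arbitrary); the premises hold there but the conclusion fails.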